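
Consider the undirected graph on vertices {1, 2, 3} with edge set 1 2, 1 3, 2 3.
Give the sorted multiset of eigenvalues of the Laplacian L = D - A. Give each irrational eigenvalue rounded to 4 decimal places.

[0, 3, 3]

With the vertex order [1, 2, 3], the degrees are [2, 2, 2], giving D = diag(2, 2, 2) and L = D - A. The multiplicity of 0 as a Laplacian eigenvalue equals the number of connected components. The single zero eigenvalue shows the graph is connected. The largest eigenvalue, 3, is at most the vertex count 3. There is one zero in the spectrum, matching the 1 component.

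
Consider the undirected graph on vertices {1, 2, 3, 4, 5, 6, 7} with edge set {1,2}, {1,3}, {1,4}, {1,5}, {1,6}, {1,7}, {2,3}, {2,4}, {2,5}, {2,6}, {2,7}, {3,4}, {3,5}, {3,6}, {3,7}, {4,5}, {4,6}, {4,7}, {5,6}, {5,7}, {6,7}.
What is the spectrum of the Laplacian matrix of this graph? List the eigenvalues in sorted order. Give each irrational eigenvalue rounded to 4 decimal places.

With the vertex order [1, 2, 3, 4, 5, 6, 7], the degrees are [6, 6, 6, 6, 6, 6, 6], giving D = diag(6, 6, 6, 6, 6, 6, 6) and L = D - A. Diagonalising L (or applying a numerical eigensolver to the 7x7 matrix) gives the spectrum above. The single zero eigenvalue shows the graph is connected. By the matrix-tree theorem the graph has (1/7) * product of the nonzero eigenvalues = 16807 spanning trees. The largest eigenvalue, 7, is at most the vertex count 7.

[0, 7, 7, 7, 7, 7, 7]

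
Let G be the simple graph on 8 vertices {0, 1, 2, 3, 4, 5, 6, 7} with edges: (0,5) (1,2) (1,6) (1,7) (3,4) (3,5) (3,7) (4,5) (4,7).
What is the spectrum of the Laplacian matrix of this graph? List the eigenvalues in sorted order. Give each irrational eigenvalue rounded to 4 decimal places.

[0, 0.2907, 1, 1, 2.8061, 4, 4, 4.9032]

Each diagonal entry of L is the vertex degree and each off-diagonal entry is -1 where an edge is present, 0 otherwise; in the order [0, 1, 2, 3, 4, 5, 6, 7] the diagonal is [1, 3, 1, 3, 3, 3, 1, 3]. L is symmetric positive semidefinite, so every eigenvalue is real and nonnegative. The single zero eigenvalue shows the graph is connected. There is one zero in the spectrum, matching the 1 component. The eigenvalues sum to 18, which equals trace(L) = 2|E|.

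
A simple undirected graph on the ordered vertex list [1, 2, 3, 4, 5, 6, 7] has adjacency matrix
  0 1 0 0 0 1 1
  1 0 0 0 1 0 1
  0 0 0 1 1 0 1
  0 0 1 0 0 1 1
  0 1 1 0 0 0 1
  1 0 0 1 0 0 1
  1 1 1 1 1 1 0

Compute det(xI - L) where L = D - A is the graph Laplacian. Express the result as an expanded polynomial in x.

Reading degrees in the order [1, 2, 3, 4, 5, 6, 7] gives [3, 3, 3, 3, 3, 3, 6]; set D = diag(3, 3, 3, 3, 3, 3, 6) and form L = D - A. The eigenvalues of L are [0, 2, 2, 4, 4, 5, 7]; the characteristic polynomial is the product of (x - lambda_i), which multiplies out to x^7 - 24x^6 + 231x^5 - 1140x^4 + 3036x^3 - 4128x^2 + 2240x. The coefficient of x^6 equals -trace(L) = -24, matching the sum of degrees.

x^7 - 24x^6 + 231x^5 - 1140x^4 + 3036x^3 - 4128x^2 + 2240x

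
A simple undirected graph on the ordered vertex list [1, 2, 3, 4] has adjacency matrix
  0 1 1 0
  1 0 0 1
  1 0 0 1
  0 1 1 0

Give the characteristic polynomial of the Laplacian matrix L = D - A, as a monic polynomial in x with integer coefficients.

With the vertex order [1, 2, 3, 4], the degrees are [2, 2, 2, 2], giving D = diag(2, 2, 2, 2) and L = D - A. L has integer entries, so p(x) = det(xI - L) has integer coefficients. Expanding the determinant yields x^4 - 8x^3 + 20x^2 - 16x. Since p(0) = det(-L) = 0, x divides p(x). There is one zero in the spectrum, matching the 1 component.

x^4 - 8x^3 + 20x^2 - 16x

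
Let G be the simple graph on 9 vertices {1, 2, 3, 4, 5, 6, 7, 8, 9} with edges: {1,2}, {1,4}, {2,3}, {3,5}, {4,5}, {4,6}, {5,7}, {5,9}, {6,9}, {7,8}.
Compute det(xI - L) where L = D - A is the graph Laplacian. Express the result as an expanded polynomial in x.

x^9 - 20x^8 + 165x^7 - 730x^6 + 1880x^5 - 2852x^4 + 2445x^3 - 1056x^2 + 171x

Reading degrees in the order [1, 2, 3, 4, 5, 6, 7, 8, 9] gives [2, 2, 2, 3, 4, 2, 2, 1, 2]; set D = diag(2, 2, 2, 3, 4, 2, 2, 1, 2) and form L = D - A. L has integer entries, so p(x) = det(xI - L) has integer coefficients. Expanding the determinant yields x^9 - 20x^8 + 165x^7 - 730x^6 + 1880x^5 - 2852x^4 + 2445x^3 - 1056x^2 + 171x. Since p(0) = det(-L) = 0, x divides p(x). The largest eigenvalue, 5.5175, is at most the vertex count 9.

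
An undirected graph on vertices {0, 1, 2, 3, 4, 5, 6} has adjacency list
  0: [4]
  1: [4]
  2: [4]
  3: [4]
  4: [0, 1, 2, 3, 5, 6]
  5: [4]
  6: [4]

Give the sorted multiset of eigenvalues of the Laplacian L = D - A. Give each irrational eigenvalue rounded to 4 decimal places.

[0, 1, 1, 1, 1, 1, 7]

With the vertex order [0, 1, 2, 3, 4, 5, 6], the degrees are [1, 1, 1, 1, 6, 1, 1], giving D = diag(1, 1, 1, 1, 6, 1, 1) and L = D - A. L is symmetric positive semidefinite, so every eigenvalue is real and nonnegative. There is one zero in the spectrum, matching the 1 component. The largest eigenvalue, 7, is at most the vertex count 7.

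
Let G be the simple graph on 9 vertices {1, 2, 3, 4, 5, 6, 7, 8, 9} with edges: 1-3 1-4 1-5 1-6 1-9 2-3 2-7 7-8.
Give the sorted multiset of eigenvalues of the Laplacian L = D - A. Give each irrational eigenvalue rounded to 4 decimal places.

Each diagonal entry of L is the vertex degree and each off-diagonal entry is -1 where an edge is present, 0 otherwise; in the order [1, 2, 3, 4, 5, 6, 7, 8, 9] the diagonal is [5, 2, 2, 1, 1, 1, 2, 1, 1]. Diagonalising L (or applying a numerical eigensolver to the 9x9 matrix) gives the spectrum above. The largest eigenvalue, 6.0550, is at most the vertex count 9.

[0, 0.1876, 1, 1, 1, 1, 2.2755, 3.4819, 6.0550]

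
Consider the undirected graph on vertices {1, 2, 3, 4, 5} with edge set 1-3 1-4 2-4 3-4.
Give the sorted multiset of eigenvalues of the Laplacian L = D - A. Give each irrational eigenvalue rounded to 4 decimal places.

[0, 0, 1, 3, 4]

Each diagonal entry of L is the vertex degree and each off-diagonal entry is -1 where an edge is present, 0 otherwise; in the order [1, 2, 3, 4, 5] the diagonal is [2, 1, 2, 3, 0]. Since every row of L sums to 0, the all-ones vector is in the kernel and 0 is an eigenvalue. The 2 zero eigenvalues correspond to the 2 connected components. The eigenvalues sum to 8, which equals trace(L) = 2|E|. There are 2 zeros in the spectrum, matching the 2 components.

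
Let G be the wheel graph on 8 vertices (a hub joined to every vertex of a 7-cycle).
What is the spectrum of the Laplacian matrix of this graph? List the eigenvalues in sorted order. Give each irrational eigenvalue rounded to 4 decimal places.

The graph has 8 vertices and degree multiset [7, 3, 3, 3, 3, 3, 3, 3]; D is the diagonal matrix of degrees and L = D - A. L is symmetric positive semidefinite, so every eigenvalue is real and nonnegative.

[0, 1.7530, 1.7530, 3.4450, 3.4450, 4.8019, 4.8019, 8]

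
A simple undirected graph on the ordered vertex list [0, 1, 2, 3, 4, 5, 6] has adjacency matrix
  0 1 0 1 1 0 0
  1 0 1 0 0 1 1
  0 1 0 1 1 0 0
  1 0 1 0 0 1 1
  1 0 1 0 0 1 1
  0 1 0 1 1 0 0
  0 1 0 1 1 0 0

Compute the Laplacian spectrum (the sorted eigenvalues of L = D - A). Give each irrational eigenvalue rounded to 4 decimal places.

With the vertex order [0, 1, 2, 3, 4, 5, 6], the degrees are [3, 4, 3, 4, 4, 3, 3], giving D = diag(3, 4, 3, 4, 4, 3, 3) and L = D - A. Diagonalising L (or applying a numerical eigensolver to the 7x7 matrix) gives the spectrum above. The largest eigenvalue, 7, is at most the vertex count 7.

[0, 3, 3, 3, 4, 4, 7]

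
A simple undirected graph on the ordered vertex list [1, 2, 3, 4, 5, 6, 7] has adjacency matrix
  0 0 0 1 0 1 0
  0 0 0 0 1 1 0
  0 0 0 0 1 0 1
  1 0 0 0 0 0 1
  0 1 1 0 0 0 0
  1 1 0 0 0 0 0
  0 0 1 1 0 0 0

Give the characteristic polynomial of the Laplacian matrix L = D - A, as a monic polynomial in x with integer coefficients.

x^7 - 14x^6 + 77x^5 - 210x^4 + 294x^3 - 196x^2 + 49x

Reading degrees in the order [1, 2, 3, 4, 5, 6, 7] gives [2, 2, 2, 2, 2, 2, 2]; set D = diag(2, 2, 2, 2, 2, 2, 2) and form L = D - A. Computing det(xI - L) by cofactor expansion (or equivalently via sum-over-permutations) gives x^7 - 14x^6 + 77x^5 - 210x^4 + 294x^3 - 196x^2 + 49x. The constant term is 0 because L is singular (the all-ones vector lies in its kernel). By the matrix-tree theorem the graph has (1/7) * product of the nonzero eigenvalues = 7 spanning trees.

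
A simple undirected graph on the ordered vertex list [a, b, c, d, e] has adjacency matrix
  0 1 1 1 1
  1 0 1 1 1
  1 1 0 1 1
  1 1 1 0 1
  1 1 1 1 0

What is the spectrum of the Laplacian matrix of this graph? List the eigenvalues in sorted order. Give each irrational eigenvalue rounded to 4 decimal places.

Reading degrees in the order [a, b, c, d, e] gives [4, 4, 4, 4, 4]; set D = diag(4, 4, 4, 4, 4) and form L = D - A. L is symmetric positive semidefinite, so every eigenvalue is real and nonnegative. The single zero eigenvalue shows the graph is connected. There is one zero in the spectrum, matching the 1 component. By the matrix-tree theorem the graph has (1/5) * product of the nonzero eigenvalues = 125 spanning trees.

[0, 5, 5, 5, 5]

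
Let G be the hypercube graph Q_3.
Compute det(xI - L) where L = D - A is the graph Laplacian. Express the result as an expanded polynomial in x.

The graph has 8 vertices and degree multiset [3, 3, 3, 3, 3, 3, 3, 3]; D is the diagonal matrix of degrees and L = D - A. The eigenvalues of L are [0, 2, 2, 2, 4, 4, 4, 6]; the characteristic polynomial is the product of (x - lambda_i), which multiplies out to x^8 - 24x^7 + 240x^6 - 1296x^5 + 4080x^4 - 7488x^3 + 7424x^2 - 3072x. Since p(0) = det(-L) = 0, x divides p(x). By the matrix-tree theorem the graph has (1/8) * product of the nonzero eigenvalues = 384 spanning trees. There is one zero in the spectrum, matching the 1 component.

x^8 - 24x^7 + 240x^6 - 1296x^5 + 4080x^4 - 7488x^3 + 7424x^2 - 3072x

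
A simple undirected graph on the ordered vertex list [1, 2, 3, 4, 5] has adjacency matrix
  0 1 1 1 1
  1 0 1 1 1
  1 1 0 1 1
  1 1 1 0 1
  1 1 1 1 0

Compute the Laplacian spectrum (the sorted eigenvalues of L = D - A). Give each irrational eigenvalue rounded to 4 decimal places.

[0, 5, 5, 5, 5]

Each diagonal entry of L is the vertex degree and each off-diagonal entry is -1 where an edge is present, 0 otherwise; in the order [1, 2, 3, 4, 5] the diagonal is [4, 4, 4, 4, 4]. Diagonalising L (or applying a numerical eigensolver to the 5x5 matrix) gives the spectrum above. The single zero eigenvalue shows the graph is connected. There is one zero in the spectrum, matching the 1 component. The eigenvalues sum to 20, which equals trace(L) = 2|E|.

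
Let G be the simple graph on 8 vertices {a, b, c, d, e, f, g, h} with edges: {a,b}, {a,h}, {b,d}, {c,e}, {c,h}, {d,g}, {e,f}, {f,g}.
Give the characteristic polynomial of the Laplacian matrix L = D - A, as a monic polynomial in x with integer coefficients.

x^8 - 16x^7 + 104x^6 - 352x^5 + 660x^4 - 672x^3 + 336x^2 - 64x

With the vertex order [a, b, c, d, e, f, g, h], the degrees are [2, 2, 2, 2, 2, 2, 2, 2], giving D = diag(2, 2, 2, 2, 2, 2, 2, 2) and L = D - A. L has integer entries, so p(x) = det(xI - L) has integer coefficients. Expanding the determinant yields x^8 - 16x^7 + 104x^6 - 352x^5 + 660x^4 - 672x^3 + 336x^2 - 64x. The constant term is 0 because L is singular (the all-ones vector lies in its kernel).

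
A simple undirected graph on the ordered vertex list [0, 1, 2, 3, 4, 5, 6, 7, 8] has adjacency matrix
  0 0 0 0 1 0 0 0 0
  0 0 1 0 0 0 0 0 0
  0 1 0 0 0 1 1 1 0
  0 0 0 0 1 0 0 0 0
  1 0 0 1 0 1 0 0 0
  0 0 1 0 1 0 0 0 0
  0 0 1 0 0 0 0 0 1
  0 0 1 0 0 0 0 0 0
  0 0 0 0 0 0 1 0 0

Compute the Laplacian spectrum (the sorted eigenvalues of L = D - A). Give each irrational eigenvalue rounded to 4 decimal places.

[0, 0.2043, 0.5405, 1, 1, 1.5989, 2.4425, 4.0170, 5.1969]

Each diagonal entry of L is the vertex degree and each off-diagonal entry is -1 where an edge is present, 0 otherwise; in the order [0, 1, 2, 3, 4, 5, 6, 7, 8] the diagonal is [1, 1, 4, 1, 3, 2, 2, 1, 1]. Since every row of L sums to 0, the all-ones vector is in the kernel and 0 is an eigenvalue. The single zero eigenvalue shows the graph is connected. By the matrix-tree theorem the graph has (1/9) * product of the nonzero eigenvalues = 1 spanning tree.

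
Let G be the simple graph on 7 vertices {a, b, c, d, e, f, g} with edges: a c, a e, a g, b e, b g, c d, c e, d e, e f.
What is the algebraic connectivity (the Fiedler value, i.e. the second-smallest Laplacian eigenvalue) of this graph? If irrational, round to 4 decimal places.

With the vertex order [a, b, c, d, e, f, g], the degrees are [3, 2, 3, 2, 5, 1, 2], giving D = diag(3, 2, 3, 2, 5, 1, 2) and L = D - A. The sorted Laplacian eigenvalues are [0, 0.8890, 1.1894, 2.3106, 3.0875, 4.3809, 6.1426]; the algebraic connectivity is the second entry, 0.8890.

0.8890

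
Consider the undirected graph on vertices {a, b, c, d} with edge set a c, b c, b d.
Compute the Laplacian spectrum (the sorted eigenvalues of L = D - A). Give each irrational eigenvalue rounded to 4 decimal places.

With the vertex order [a, b, c, d], the degrees are [1, 2, 2, 1], giving D = diag(1, 2, 2, 1) and L = D - A. The multiplicity of 0 as a Laplacian eigenvalue equals the number of connected components. By the matrix-tree theorem the graph has (1/4) * product of the nonzero eigenvalues = 1 spanning tree.

[0, 0.5858, 2, 3.4142]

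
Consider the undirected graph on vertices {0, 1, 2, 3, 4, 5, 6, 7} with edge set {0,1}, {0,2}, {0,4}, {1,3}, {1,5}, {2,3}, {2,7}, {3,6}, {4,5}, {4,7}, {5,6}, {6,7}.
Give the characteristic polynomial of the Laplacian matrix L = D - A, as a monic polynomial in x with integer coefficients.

x^8 - 24x^7 + 240x^6 - 1296x^5 + 4080x^4 - 7488x^3 + 7424x^2 - 3072x

Reading degrees in the order [0, 1, 2, 3, 4, 5, 6, 7] gives [3, 3, 3, 3, 3, 3, 3, 3]; set D = diag(3, 3, 3, 3, 3, 3, 3, 3) and form L = D - A. L has integer entries, so p(x) = det(xI - L) has integer coefficients. Expanding the determinant yields x^8 - 24x^7 + 240x^6 - 1296x^5 + 4080x^4 - 7488x^3 + 7424x^2 - 3072x. Since p(0) = det(-L) = 0, x divides p(x). There is one zero in the spectrum, matching the 1 component. By the matrix-tree theorem the graph has (1/8) * product of the nonzero eigenvalues = 384 spanning trees.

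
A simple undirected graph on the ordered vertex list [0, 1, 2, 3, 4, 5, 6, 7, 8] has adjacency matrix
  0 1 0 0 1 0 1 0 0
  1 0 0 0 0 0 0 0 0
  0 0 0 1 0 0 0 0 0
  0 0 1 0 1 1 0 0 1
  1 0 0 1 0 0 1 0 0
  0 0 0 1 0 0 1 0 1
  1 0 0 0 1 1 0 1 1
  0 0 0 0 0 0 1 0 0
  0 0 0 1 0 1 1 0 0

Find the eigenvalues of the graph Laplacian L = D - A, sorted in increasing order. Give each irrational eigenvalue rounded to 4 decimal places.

Reading degrees in the order [0, 1, 2, 3, 4, 5, 6, 7, 8] gives [3, 1, 1, 4, 3, 3, 5, 1, 3]; set D = diag(3, 1, 1, 4, 3, 3, 5, 1, 3) and form L = D - A. Since every row of L sums to 0, the all-ones vector is in the kernel and 0 is an eigenvalue. The single zero eigenvalue shows the graph is connected. By the matrix-tree theorem the graph has (1/9) * product of the nonzero eigenvalues = 64 spanning trees.

[0, 0.5612, 0.7599, 1.2623, 2.1908, 3.7935, 4, 5.0178, 6.4145]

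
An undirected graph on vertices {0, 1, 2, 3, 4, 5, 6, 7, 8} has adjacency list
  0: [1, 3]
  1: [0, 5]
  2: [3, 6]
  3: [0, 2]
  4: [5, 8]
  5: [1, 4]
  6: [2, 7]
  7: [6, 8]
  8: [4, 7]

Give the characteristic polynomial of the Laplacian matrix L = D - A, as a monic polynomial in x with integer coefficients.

x^9 - 18x^8 + 135x^7 - 546x^6 + 1287x^5 - 1782x^4 + 1386x^3 - 540x^2 + 81x

Each diagonal entry of L is the vertex degree and each off-diagonal entry is -1 where an edge is present, 0 otherwise; in the order [0, 1, 2, 3, 4, 5, 6, 7, 8] the diagonal is [2, 2, 2, 2, 2, 2, 2, 2, 2]. L has integer entries, so p(x) = det(xI - L) has integer coefficients. Expanding the determinant yields x^9 - 18x^8 + 135x^7 - 546x^6 + 1287x^5 - 1782x^4 + 1386x^3 - 540x^2 + 81x. Since p(0) = det(-L) = 0, x divides p(x). There is one zero in the spectrum, matching the 1 component. The eigenvalues sum to 18, which equals trace(L) = 2|E|.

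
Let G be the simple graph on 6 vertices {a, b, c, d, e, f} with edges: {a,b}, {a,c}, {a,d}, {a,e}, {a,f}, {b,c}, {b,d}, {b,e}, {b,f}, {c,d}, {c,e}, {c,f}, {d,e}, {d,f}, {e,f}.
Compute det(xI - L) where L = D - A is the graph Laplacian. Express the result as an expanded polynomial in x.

Reading degrees in the order [a, b, c, d, e, f] gives [5, 5, 5, 5, 5, 5]; set D = diag(5, 5, 5, 5, 5, 5) and form L = D - A. L has integer entries, so p(x) = det(xI - L) has integer coefficients. Expanding the determinant yields x^6 - 30x^5 + 360x^4 - 2160x^3 + 6480x^2 - 7776x. The constant term is 0 because L is singular (the all-ones vector lies in its kernel).

x^6 - 30x^5 + 360x^4 - 2160x^3 + 6480x^2 - 7776x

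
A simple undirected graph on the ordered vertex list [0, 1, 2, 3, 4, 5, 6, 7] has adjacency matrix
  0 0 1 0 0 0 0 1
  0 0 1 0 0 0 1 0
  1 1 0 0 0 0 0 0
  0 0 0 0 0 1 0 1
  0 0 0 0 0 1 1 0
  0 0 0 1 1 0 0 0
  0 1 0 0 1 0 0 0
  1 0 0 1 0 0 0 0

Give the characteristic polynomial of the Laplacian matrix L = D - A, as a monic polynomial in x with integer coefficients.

Reading degrees in the order [0, 1, 2, 3, 4, 5, 6, 7] gives [2, 2, 2, 2, 2, 2, 2, 2]; set D = diag(2, 2, 2, 2, 2, 2, 2, 2) and form L = D - A. L has integer entries, so p(x) = det(xI - L) has integer coefficients. Expanding the determinant yields x^8 - 16x^7 + 104x^6 - 352x^5 + 660x^4 - 672x^3 + 336x^2 - 64x. The constant term is 0 because L is singular (the all-ones vector lies in its kernel). The largest eigenvalue, 4, is at most the vertex count 8.

x^8 - 16x^7 + 104x^6 - 352x^5 + 660x^4 - 672x^3 + 336x^2 - 64x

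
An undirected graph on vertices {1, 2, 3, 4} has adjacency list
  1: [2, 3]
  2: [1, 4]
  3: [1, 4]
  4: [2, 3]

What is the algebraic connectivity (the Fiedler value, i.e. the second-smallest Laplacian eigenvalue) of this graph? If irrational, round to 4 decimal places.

Each diagonal entry of L is the vertex degree and each off-diagonal entry is -1 where an edge is present, 0 otherwise; in the order [1, 2, 3, 4] the diagonal is [2, 2, 2, 2]. The sorted Laplacian eigenvalues are [0, 2, 2, 4]; the algebraic connectivity is the second entry, 2. By the matrix-tree theorem the graph has (1/4) * product of the nonzero eigenvalues = 4 spanning trees.

2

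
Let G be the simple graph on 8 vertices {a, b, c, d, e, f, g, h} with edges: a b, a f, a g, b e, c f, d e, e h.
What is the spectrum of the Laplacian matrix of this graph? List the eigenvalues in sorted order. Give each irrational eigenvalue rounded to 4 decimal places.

[0, 0.2137, 0.6177, 1, 1.4977, 2.3537, 3.8408, 4.4763]

With the vertex order [a, b, c, d, e, f, g, h], the degrees are [3, 2, 1, 1, 3, 2, 1, 1], giving D = diag(3, 2, 1, 1, 3, 2, 1, 1) and L = D - A. Since every row of L sums to 0, the all-ones vector is in the kernel and 0 is an eigenvalue. By the matrix-tree theorem the graph has (1/8) * product of the nonzero eigenvalues = 1 spanning tree. There is one zero in the spectrum, matching the 1 component.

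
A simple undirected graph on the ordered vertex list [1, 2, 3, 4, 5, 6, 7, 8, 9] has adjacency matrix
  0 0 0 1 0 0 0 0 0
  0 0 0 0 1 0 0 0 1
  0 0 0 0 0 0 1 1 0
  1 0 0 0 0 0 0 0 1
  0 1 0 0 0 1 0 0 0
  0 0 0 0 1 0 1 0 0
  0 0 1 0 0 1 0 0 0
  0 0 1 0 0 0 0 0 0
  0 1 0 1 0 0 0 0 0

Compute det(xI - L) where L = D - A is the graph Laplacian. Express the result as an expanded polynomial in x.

Each diagonal entry of L is the vertex degree and each off-diagonal entry is -1 where an edge is present, 0 otherwise; in the order [1, 2, 3, 4, 5, 6, 7, 8, 9] the diagonal is [1, 2, 2, 2, 2, 2, 2, 1, 2]. L has integer entries, so p(x) = det(xI - L) has integer coefficients. Expanding the determinant yields x^9 - 16x^8 + 105x^7 - 364x^6 + 715x^5 - 792x^4 + 462x^3 - 120x^2 + 9x. Since p(0) = det(-L) = 0, x divides p(x). The largest eigenvalue, 3.8794, is at most the vertex count 9. By the matrix-tree theorem the graph has (1/9) * product of the nonzero eigenvalues = 1 spanning tree.

x^9 - 16x^8 + 105x^7 - 364x^6 + 715x^5 - 792x^4 + 462x^3 - 120x^2 + 9x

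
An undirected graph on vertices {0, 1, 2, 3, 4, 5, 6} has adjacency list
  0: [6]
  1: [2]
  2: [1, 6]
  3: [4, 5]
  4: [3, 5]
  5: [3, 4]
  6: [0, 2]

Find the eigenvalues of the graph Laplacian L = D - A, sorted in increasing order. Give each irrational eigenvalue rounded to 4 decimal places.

[0, 0, 0.5858, 2, 3, 3, 3.4142]

With the vertex order [0, 1, 2, 3, 4, 5, 6], the degrees are [1, 1, 2, 2, 2, 2, 2], giving D = diag(1, 1, 2, 2, 2, 2, 2) and L = D - A. The multiplicity of 0 as a Laplacian eigenvalue equals the number of connected components. The 2 zero eigenvalues correspond to the 2 connected components. There are 2 zeros in the spectrum, matching the 2 components. The largest eigenvalue, 3.4142, is at most the vertex count 7.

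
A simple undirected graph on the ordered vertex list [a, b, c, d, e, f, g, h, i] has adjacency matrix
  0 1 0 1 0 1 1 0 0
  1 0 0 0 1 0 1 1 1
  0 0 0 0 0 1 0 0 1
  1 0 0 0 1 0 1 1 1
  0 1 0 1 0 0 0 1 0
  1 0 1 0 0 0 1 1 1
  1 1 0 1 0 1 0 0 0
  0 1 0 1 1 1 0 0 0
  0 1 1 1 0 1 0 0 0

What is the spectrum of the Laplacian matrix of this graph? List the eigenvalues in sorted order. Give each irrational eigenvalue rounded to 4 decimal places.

Reading degrees in the order [a, b, c, d, e, f, g, h, i] gives [4, 5, 2, 5, 3, 5, 4, 4, 4]; set D = diag(4, 5, 2, 5, 3, 5, 4, 4, 4) and form L = D - A. Since every row of L sums to 0, the all-ones vector is in the kernel and 0 is an eigenvalue. The single zero eigenvalue shows the graph is connected. By the matrix-tree theorem the graph has (1/9) * product of the nonzero eigenvalues = 8425 spanning trees.

[0, 1.4917, 2.5821, 4.1389, 4.3320, 5, 5, 5.5679, 7.8872]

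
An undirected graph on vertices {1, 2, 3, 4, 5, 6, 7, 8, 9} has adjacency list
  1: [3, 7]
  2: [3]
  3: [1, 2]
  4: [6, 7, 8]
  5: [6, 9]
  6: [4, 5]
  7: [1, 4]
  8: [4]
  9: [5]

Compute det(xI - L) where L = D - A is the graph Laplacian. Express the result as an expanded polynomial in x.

With the vertex order [1, 2, 3, 4, 5, 6, 7, 8, 9], the degrees are [2, 1, 2, 3, 2, 2, 2, 1, 1], giving D = diag(2, 1, 2, 3, 2, 2, 2, 1, 1) and L = D - A. Computing det(xI - L) by cofactor expansion (or equivalently via sum-over-permutations) gives x^9 - 16x^8 + 104x^7 - 354x^6 + 678x^5 - 730x^4 + 416x^3 - 108x^2 + 9x. The constant term is 0 because L is singular (the all-ones vector lies in its kernel). The eigenvalues sum to 16, which equals trace(L) = 2|E|. There is one zero in the spectrum, matching the 1 component.

x^9 - 16x^8 + 104x^7 - 354x^6 + 678x^5 - 730x^4 + 416x^3 - 108x^2 + 9x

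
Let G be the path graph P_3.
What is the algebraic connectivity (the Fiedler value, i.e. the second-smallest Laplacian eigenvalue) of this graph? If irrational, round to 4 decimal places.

The graph has 3 vertices and degree multiset [2, 1, 1]; D is the diagonal matrix of degrees and L = D - A. Computing the eigenvalues of L and sorting gives [0, 1, 3]. The Fiedler value lambda_2 = 1 is strictly positive, so the graph is connected. By the matrix-tree theorem the graph has (1/3) * product of the nonzero eigenvalues = 1 spanning tree.

1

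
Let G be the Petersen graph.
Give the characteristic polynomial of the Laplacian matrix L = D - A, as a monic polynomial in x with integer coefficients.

x^10 - 30x^9 + 390x^8 - 2880x^7 + 13305x^6 - 39882x^5 + 77640x^4 - 94800x^3 + 66000x^2 - 20000x

The graph has 10 vertices and degree multiset [3, 3, 3, 3, 3, 3, 3, 3, 3, 3]; D is the diagonal matrix of degrees and L = D - A. Computing det(xI - L) by cofactor expansion (or equivalently via sum-over-permutations) gives x^10 - 30x^9 + 390x^8 - 2880x^7 + 13305x^6 - 39882x^5 + 77640x^4 - 94800x^3 + 66000x^2 - 20000x. The coefficient of x^9 equals -trace(L) = -30, matching the sum of degrees. The eigenvalues sum to 30, which equals trace(L) = 2|E|.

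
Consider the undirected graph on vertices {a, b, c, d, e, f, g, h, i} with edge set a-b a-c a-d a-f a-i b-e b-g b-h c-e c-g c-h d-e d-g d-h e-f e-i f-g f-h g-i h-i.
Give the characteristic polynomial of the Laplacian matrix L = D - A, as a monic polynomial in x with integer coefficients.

x^9 - 40x^8 + 690x^7 - 6720x^6 + 40485x^5 - 154704x^4 + 366560x^3 - 492800x^2 + 288000x

Reading degrees in the order [a, b, c, d, e, f, g, h, i] gives [5, 4, 4, 4, 5, 4, 5, 5, 4]; set D = diag(5, 4, 4, 4, 5, 4, 5, 5, 4) and form L = D - A. Computing det(xI - L) by cofactor expansion (or equivalently via sum-over-permutations) gives x^9 - 40x^8 + 690x^7 - 6720x^6 + 40485x^5 - 154704x^4 + 366560x^3 - 492800x^2 + 288000x. The coefficient of x^8 equals -trace(L) = -40, matching the sum of degrees. The eigenvalues sum to 40, which equals trace(L) = 2|E|.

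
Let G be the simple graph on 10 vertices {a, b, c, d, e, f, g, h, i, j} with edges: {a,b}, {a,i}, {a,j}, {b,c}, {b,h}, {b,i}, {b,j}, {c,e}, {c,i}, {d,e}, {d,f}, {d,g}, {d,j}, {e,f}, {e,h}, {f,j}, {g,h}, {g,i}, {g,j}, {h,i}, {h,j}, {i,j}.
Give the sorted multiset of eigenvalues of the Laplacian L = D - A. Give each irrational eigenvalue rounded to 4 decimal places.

[0, 1.7736, 2.5267, 3.1079, 4.4592, 4.5327, 5.4152, 6.8000, 7.2065, 8.1782]

Reading degrees in the order [a, b, c, d, e, f, g, h, i, j] gives [3, 5, 3, 4, 4, 3, 4, 5, 6, 7]; set D = diag(3, 5, 3, 4, 4, 3, 4, 5, 6, 7) and form L = D - A. The multiplicity of 0 as a Laplacian eigenvalue equals the number of connected components. The single zero eigenvalue shows the graph is connected. The largest eigenvalue, 8.1782, is at most the vertex count 10.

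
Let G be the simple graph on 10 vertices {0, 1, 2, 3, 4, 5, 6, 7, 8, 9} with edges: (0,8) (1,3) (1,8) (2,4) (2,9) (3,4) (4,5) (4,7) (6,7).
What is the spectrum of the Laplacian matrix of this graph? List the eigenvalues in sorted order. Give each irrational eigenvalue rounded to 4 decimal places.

Reading degrees in the order [0, 1, 2, 3, 4, 5, 6, 7, 8, 9] gives [1, 2, 2, 2, 4, 1, 1, 2, 2, 1]; set D = diag(1, 2, 2, 2, 4, 1, 1, 2, 2, 1) and form L = D - A. The multiplicity of 0 as a Laplacian eigenvalue equals the number of connected components. There is one zero in the spectrum, matching the 1 component. The largest eigenvalue, 5.2448, is at most the vertex count 10.

[0, 0.1655, 0.3820, 0.6815, 1, 2, 2.4314, 2.6180, 3.4768, 5.2448]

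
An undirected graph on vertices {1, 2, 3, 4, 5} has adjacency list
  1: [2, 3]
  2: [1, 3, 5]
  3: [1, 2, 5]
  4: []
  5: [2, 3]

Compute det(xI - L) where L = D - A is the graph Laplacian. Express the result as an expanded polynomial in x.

With the vertex order [1, 2, 3, 4, 5], the degrees are [2, 3, 3, 0, 2], giving D = diag(2, 3, 3, 0, 2) and L = D - A. L has integer entries, so p(x) = det(xI - L) has integer coefficients. Expanding the determinant yields x^5 - 10x^4 + 32x^3 - 32x^2. The constant term is 0 because L is singular (the all-ones vector lies in its kernel). The largest eigenvalue, 4, is at most the vertex count 5. The eigenvalues sum to 10, which equals trace(L) = 2|E|.

x^5 - 10x^4 + 32x^3 - 32x^2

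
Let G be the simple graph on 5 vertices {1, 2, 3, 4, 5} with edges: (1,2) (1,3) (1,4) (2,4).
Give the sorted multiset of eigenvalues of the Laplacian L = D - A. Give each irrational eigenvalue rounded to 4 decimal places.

With the vertex order [1, 2, 3, 4, 5], the degrees are [3, 2, 1, 2, 0], giving D = diag(3, 2, 1, 2, 0) and L = D - A. Since every row of L sums to 0, the all-ones vector is in the kernel and 0 is an eigenvalue. The 2 zero eigenvalues correspond to the 2 connected components. The largest eigenvalue, 4, is at most the vertex count 5.

[0, 0, 1, 3, 4]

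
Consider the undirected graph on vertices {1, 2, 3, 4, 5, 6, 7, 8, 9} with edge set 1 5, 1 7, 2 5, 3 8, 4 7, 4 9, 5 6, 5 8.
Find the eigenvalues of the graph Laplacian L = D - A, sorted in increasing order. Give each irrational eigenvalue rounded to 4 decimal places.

With the vertex order [1, 2, 3, 4, 5, 6, 7, 8, 9], the degrees are [2, 1, 1, 2, 4, 1, 2, 2, 1], giving D = diag(2, 1, 1, 2, 4, 1, 2, 2, 1) and L = D - A. Diagonalising L (or applying a numerical eigensolver to the 9x9 matrix) gives the spectrum above. The single zero eigenvalue shows the graph is connected. The eigenvalues sum to 16, which equals trace(L) = 2|E|.

[0, 0.1774, 0.5242, 1, 1, 2.1609, 2.4961, 3.4670, 5.1743]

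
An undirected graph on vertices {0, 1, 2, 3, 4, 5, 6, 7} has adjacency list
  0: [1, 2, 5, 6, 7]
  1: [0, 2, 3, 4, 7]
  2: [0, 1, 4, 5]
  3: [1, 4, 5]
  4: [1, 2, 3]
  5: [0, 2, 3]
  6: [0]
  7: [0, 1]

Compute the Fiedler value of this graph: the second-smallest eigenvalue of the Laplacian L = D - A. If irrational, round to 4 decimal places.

With the vertex order [0, 1, 2, 3, 4, 5, 6, 7], the degrees are [5, 5, 4, 3, 3, 3, 1, 2], giving D = diag(5, 5, 4, 3, 3, 3, 1, 2) and L = D - A. The smallest Laplacian eigenvalue is always 0. The next one, lambda_2 = 0.8859, measures how hard the graph is to disconnect: larger values mean better connectivity. There is one zero in the spectrum, matching the 1 component.

0.8859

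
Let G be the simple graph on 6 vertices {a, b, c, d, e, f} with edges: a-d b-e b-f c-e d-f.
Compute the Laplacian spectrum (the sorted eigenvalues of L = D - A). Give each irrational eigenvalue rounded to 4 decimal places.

[0, 0.2679, 1, 2, 3, 3.7321]

Reading degrees in the order [a, b, c, d, e, f] gives [1, 2, 1, 2, 2, 2]; set D = diag(1, 2, 1, 2, 2, 2) and form L = D - A. L is symmetric positive semidefinite, so every eigenvalue is real and nonnegative. The single zero eigenvalue shows the graph is connected. The largest eigenvalue, 3.7321, is at most the vertex count 6.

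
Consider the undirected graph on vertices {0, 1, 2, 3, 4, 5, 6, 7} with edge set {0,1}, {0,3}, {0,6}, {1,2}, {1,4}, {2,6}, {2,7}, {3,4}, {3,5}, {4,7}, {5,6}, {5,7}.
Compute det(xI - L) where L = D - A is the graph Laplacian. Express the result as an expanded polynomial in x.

x^8 - 24x^7 + 240x^6 - 1296x^5 + 4080x^4 - 7488x^3 + 7424x^2 - 3072x

Each diagonal entry of L is the vertex degree and each off-diagonal entry is -1 where an edge is present, 0 otherwise; in the order [0, 1, 2, 3, 4, 5, 6, 7] the diagonal is [3, 3, 3, 3, 3, 3, 3, 3]. The eigenvalues of L are [0, 2, 2, 2, 4, 4, 4, 6]; the characteristic polynomial is the product of (x - lambda_i), which multiplies out to x^8 - 24x^7 + 240x^6 - 1296x^5 + 4080x^4 - 7488x^3 + 7424x^2 - 3072x. The coefficient of x^7 equals -trace(L) = -24, matching the sum of degrees. By the matrix-tree theorem the graph has (1/8) * product of the nonzero eigenvalues = 384 spanning trees.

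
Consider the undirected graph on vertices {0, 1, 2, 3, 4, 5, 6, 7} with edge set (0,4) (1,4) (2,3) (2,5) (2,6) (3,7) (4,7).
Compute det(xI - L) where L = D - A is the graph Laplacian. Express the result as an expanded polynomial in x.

x^8 - 14x^7 + 76x^6 - 204x^5 + 289x^4 - 214x^3 + 74x^2 - 8x

Reading degrees in the order [0, 1, 2, 3, 4, 5, 6, 7] gives [1, 1, 3, 2, 3, 1, 1, 2]; set D = diag(1, 1, 3, 2, 3, 1, 1, 2) and form L = D - A. L has integer entries, so p(x) = det(xI - L) has integer coefficients. Expanding the determinant yields x^8 - 14x^7 + 76x^6 - 204x^5 + 289x^4 - 214x^3 + 74x^2 - 8x. Since p(0) = det(-L) = 0, x divides p(x). The eigenvalues sum to 14, which equals trace(L) = 2|E|.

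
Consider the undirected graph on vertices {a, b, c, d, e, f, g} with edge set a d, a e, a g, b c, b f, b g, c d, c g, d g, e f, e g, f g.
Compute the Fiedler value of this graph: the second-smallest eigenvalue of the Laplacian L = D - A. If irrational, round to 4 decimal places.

Reading degrees in the order [a, b, c, d, e, f, g] gives [3, 3, 3, 3, 3, 3, 6]; set D = diag(3, 3, 3, 3, 3, 3, 6) and form L = D - A. The smallest Laplacian eigenvalue is always 0. The next one, lambda_2 = 2, measures how hard the graph is to disconnect: larger values mean better connectivity. The eigenvalues sum to 24, which equals trace(L) = 2|E|. There is one zero in the spectrum, matching the 1 component.

2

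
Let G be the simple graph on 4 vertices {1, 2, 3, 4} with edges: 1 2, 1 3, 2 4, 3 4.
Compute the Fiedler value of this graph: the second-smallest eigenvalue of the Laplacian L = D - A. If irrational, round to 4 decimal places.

Each diagonal entry of L is the vertex degree and each off-diagonal entry is -1 where an edge is present, 0 otherwise; in the order [1, 2, 3, 4] the diagonal is [2, 2, 2, 2]. The smallest Laplacian eigenvalue is always 0. The next one, lambda_2 = 2, measures how hard the graph is to disconnect: larger values mean better connectivity. The eigenvalues sum to 8, which equals trace(L) = 2|E|. The largest eigenvalue, 4, is at most the vertex count 4.

2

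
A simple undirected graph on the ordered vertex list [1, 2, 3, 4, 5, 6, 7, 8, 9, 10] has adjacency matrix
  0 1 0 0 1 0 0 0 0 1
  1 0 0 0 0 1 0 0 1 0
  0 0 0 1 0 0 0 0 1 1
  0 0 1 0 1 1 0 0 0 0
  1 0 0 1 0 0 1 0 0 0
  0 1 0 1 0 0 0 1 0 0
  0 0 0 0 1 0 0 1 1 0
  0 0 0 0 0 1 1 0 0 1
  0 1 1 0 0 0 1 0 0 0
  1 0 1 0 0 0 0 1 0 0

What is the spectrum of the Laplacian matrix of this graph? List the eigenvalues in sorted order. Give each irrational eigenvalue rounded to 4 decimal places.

[0, 2, 2, 2, 2, 2, 5, 5, 5, 5]

Each diagonal entry of L is the vertex degree and each off-diagonal entry is -1 where an edge is present, 0 otherwise; in the order [1, 2, 3, 4, 5, 6, 7, 8, 9, 10] the diagonal is [3, 3, 3, 3, 3, 3, 3, 3, 3, 3]. L is symmetric positive semidefinite, so every eigenvalue is real and nonnegative. The single zero eigenvalue shows the graph is connected. By the matrix-tree theorem the graph has (1/10) * product of the nonzero eigenvalues = 2000 spanning trees.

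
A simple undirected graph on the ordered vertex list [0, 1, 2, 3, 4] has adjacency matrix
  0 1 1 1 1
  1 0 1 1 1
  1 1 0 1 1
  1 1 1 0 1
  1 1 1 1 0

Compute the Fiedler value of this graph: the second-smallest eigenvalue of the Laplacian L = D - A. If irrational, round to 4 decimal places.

Each diagonal entry of L is the vertex degree and each off-diagonal entry is -1 where an edge is present, 0 otherwise; in the order [0, 1, 2, 3, 4] the diagonal is [4, 4, 4, 4, 4]. Computing the eigenvalues of L and sorting gives [0, 5, 5, 5, 5]. The Fiedler value lambda_2 = 5 is strictly positive, so the graph is connected.

5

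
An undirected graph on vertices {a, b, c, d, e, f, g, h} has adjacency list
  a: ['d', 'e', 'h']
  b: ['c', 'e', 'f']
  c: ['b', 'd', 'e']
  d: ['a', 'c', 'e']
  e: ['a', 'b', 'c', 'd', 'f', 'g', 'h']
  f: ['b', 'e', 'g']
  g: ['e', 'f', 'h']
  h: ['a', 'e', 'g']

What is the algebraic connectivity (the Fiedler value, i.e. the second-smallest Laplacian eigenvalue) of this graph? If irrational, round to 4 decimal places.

With the vertex order [a, b, c, d, e, f, g, h], the degrees are [3, 3, 3, 3, 7, 3, 3, 3], giving D = diag(3, 3, 3, 3, 7, 3, 3, 3) and L = D - A. The sorted Laplacian eigenvalues are [0, 1.7530, 1.7530, 3.4450, 3.4450, 4.8019, 4.8019, 8]; the algebraic connectivity is the second entry, 1.7530. The eigenvalues sum to 28, which equals trace(L) = 2|E|. There is one zero in the spectrum, matching the 1 component.

1.7530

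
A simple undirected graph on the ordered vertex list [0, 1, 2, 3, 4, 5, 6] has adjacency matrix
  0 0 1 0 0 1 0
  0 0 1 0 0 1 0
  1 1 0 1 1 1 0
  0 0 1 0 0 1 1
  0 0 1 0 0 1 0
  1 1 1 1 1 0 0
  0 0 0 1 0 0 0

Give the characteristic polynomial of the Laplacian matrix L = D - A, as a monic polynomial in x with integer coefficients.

x^7 - 20x^6 + 154x^5 - 578x^4 + 1108x^3 - 1016x^2 + 336x

Reading degrees in the order [0, 1, 2, 3, 4, 5, 6] gives [2, 2, 5, 3, 2, 5, 1]; set D = diag(2, 2, 5, 3, 2, 5, 1) and form L = D - A. Computing det(xI - L) by cofactor expansion (or equivalently via sum-over-permutations) gives x^7 - 20x^6 + 154x^5 - 578x^4 + 1108x^3 - 1016x^2 + 336x. The constant term is 0 because L is singular (the all-ones vector lies in its kernel). There is one zero in the spectrum, matching the 1 component. By the matrix-tree theorem the graph has (1/7) * product of the nonzero eigenvalues = 48 spanning trees.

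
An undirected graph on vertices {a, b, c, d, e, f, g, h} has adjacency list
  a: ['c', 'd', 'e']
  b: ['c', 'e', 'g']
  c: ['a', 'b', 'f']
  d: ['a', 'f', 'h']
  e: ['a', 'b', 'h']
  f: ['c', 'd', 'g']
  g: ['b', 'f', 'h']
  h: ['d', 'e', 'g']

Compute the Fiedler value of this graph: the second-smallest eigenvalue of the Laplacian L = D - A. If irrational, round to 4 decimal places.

2

Reading degrees in the order [a, b, c, d, e, f, g, h] gives [3, 3, 3, 3, 3, 3, 3, 3]; set D = diag(3, 3, 3, 3, 3, 3, 3, 3) and form L = D - A. The smallest Laplacian eigenvalue is always 0. The next one, lambda_2 = 2, measures how hard the graph is to disconnect: larger values mean better connectivity. By the matrix-tree theorem the graph has (1/8) * product of the nonzero eigenvalues = 384 spanning trees.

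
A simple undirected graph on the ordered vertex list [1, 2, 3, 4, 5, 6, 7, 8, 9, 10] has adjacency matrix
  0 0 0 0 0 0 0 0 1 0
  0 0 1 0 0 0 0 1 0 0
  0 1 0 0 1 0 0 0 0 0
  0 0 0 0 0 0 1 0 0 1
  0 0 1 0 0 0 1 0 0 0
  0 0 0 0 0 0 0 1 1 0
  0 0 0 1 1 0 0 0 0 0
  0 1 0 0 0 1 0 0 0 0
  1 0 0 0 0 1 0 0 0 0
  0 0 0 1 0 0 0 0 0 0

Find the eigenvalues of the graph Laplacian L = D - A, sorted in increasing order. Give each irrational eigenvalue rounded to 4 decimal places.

Reading degrees in the order [1, 2, 3, 4, 5, 6, 7, 8, 9, 10] gives [1, 2, 2, 2, 2, 2, 2, 2, 2, 1]; set D = diag(1, 2, 2, 2, 2, 2, 2, 2, 2, 1) and form L = D - A. The multiplicity of 0 as a Laplacian eigenvalue equals the number of connected components.

[0, 0.0979, 0.3820, 0.8244, 1.3820, 2, 2.6180, 3.1756, 3.6180, 3.9021]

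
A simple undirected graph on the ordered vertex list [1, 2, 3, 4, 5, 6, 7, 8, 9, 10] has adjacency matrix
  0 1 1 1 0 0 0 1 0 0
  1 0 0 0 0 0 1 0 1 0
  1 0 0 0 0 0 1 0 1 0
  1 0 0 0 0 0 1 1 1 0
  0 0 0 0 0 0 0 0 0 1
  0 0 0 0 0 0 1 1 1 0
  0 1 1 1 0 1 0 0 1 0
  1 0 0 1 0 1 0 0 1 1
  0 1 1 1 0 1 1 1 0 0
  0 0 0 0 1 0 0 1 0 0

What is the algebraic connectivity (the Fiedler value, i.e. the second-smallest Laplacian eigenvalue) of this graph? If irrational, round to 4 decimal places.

With the vertex order [1, 2, 3, 4, 5, 6, 7, 8, 9, 10], the degrees are [4, 3, 3, 4, 1, 3, 5, 5, 6, 2], giving D = diag(4, 3, 3, 4, 1, 3, 5, 5, 6, 2) and L = D - A. The sorted Laplacian eigenvalues are [0, 0.4023, 2.2750, 2.6245, 3, 3.3608, 4.3437, 5.8097, 6.7268, 7.4571]; the algebraic connectivity is the second entry, 0.4023. The largest eigenvalue, 7.4571, is at most the vertex count 10.

0.4023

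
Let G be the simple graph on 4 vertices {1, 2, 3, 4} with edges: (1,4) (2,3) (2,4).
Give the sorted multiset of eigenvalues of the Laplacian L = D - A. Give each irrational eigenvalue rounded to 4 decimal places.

With the vertex order [1, 2, 3, 4], the degrees are [1, 2, 1, 2], giving D = diag(1, 2, 1, 2) and L = D - A. Diagonalising L (or applying a numerical eigensolver to the 4x4 matrix) gives the spectrum above. By the matrix-tree theorem the graph has (1/4) * product of the nonzero eigenvalues = 1 spanning tree.

[0, 0.5858, 2, 3.4142]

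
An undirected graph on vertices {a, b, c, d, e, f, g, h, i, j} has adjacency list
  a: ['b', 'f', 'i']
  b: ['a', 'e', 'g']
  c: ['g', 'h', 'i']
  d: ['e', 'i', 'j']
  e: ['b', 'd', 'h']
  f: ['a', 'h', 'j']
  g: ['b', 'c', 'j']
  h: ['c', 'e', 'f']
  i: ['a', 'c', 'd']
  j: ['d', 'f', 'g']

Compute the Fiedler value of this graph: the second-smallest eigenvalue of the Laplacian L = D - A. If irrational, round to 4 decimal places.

2

Reading degrees in the order [a, b, c, d, e, f, g, h, i, j] gives [3, 3, 3, 3, 3, 3, 3, 3, 3, 3]; set D = diag(3, 3, 3, 3, 3, 3, 3, 3, 3, 3) and form L = D - A. The sorted Laplacian eigenvalues are [0, 2, 2, 2, 2, 2, 5, 5, 5, 5]; the algebraic connectivity is the second entry, 2. By the matrix-tree theorem the graph has (1/10) * product of the nonzero eigenvalues = 2000 spanning trees. The eigenvalues sum to 30, which equals trace(L) = 2|E|.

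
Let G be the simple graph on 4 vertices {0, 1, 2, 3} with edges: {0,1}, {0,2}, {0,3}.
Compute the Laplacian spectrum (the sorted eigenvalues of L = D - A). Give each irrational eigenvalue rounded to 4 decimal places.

With the vertex order [0, 1, 2, 3], the degrees are [3, 1, 1, 1], giving D = diag(3, 1, 1, 1) and L = D - A. Since every row of L sums to 0, the all-ones vector is in the kernel and 0 is an eigenvalue.

[0, 1, 1, 4]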